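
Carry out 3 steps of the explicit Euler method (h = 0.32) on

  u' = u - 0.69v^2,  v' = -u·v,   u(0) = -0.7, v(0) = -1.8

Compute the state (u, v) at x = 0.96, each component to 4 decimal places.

Euler on (u,v): u_{n+1} = u_n + h·u', v_{n+1} = v_n + h·v'.
0.000000: (-0.700000, -1.800000); f=(-2.935600, -1.260000) → (-1.639392, -2.203200)
0.320000: (-1.639392, -2.203200); f=(-4.988714, -3.611908) → (-3.235781, -3.359011)
0.640000: (-3.235781, -3.359011); f=(-11.021018, -10.869022) → (-6.762506, -6.837098)
(u(0.96), v(0.96)) ≈ (-6.7625, -6.8371)

-6.7625, -6.8371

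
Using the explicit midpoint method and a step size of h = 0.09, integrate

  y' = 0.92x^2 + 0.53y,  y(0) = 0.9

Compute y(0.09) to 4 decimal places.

Midpoint: k1 = f(x_n, y_n); k2 = f(x_n + h/2, y_n + (h/2)·k1); y_{n+1} = y_n + h·k2.
x=0.000000, y=0.900000:
  k1 = f(0.000000, 0.900000) = 0.477000
  k2 = f(0.045000, 0.921465) = 0.490239
  y ← 0.900000 + 0.09·0.490239 = 0.944122
y(0.09) ≈ 0.9441

0.9441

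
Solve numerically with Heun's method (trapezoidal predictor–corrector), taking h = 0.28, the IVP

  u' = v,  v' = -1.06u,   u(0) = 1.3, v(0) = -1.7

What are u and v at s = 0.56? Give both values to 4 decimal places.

Heun on (u,v): k1 = f(s_n, state_n); k2 = f(s_n + h, state_n + h·k1); state_{n+1} = state_n + (h/2)·(k1 + k2).
0.000000: (1.300000, -1.700000)
  k1 = (-1.700000, -1.378000)
  predictor → (0.824000, -2.085840)
  k2 = (-2.085840, -0.873440)
  → (0.769982, -2.015202)
0.280000: (0.769982, -2.015202)
  k1 = (-2.015202, -0.816181)
  predictor → (0.205726, -2.243732)
  k2 = (-2.243732, -0.218070)
  → (0.173732, -2.159997)
(u(0.56), v(0.56)) ≈ (0.1737, -2.1600)

0.1737, -2.1600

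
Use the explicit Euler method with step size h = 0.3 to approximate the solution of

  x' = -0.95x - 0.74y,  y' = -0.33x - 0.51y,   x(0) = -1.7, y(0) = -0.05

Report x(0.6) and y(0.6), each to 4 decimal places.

Euler on (x,y): x_{n+1} = x_n + h·x', y_{n+1} = y_n + h·y'.
0.000000: (-1.700000, -0.050000); f=(1.652000, 0.586500) → (-1.204400, 0.125950)
0.300000: (-1.204400, 0.125950); f=(1.050977, 0.333218) → (-0.889107, 0.225915)
(x(0.6), y(0.6)) ≈ (-0.8891, 0.2259)

-0.8891, 0.2259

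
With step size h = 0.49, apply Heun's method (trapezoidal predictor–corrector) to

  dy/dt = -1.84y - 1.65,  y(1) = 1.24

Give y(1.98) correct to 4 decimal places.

-0.3522

Heun: k1 = f(t_n, y_n); k2 = f(t_n + h, y_n + h·k1); y_{n+1} = y_n + (h/2)·(k1 + k2).
t=1.000000, y=1.240000:
  k1 = f(1.000000, 1.240000) = -3.931600
  k2 = f(1.490000, -0.686484) = -0.386869
  y ← 1.240000 + (0.49/2)·(-3.931600 + (-0.386869)) = 0.181975
t=1.490000, y=0.181975:
  k1 = f(1.490000, 0.181975) = -1.984834
  k2 = f(1.980000, -0.790594) = -0.195308
  y ← 0.181975 + (0.49/2)·(-1.984834 + (-0.195308)) = -0.352160
y(1.98) ≈ -0.3522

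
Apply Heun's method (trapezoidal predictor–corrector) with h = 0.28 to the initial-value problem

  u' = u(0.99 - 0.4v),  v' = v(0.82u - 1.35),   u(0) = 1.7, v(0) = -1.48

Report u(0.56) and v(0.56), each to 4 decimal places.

Heun on (u,v): k1 = f(s_n, state_n); k2 = f(s_n + h, state_n + h·k1); state_{n+1} = state_n + (h/2)·(k1 + k2).
0.000000: (1.700000, -1.480000)
  k1 = (2.689400, -0.065120)
  predictor → (2.453032, -1.498234)
  k2 = (3.898588, -0.991061)
  → (2.622318, -1.627865)
0.280000: (2.622318, -1.627865)
  k1 = (4.303607, -1.302782)
  predictor → (3.827328, -1.992644)
  k2 = (6.839657, -3.563664)
  → (4.182375, -2.309168)
(u(0.56), v(0.56)) ≈ (4.1824, -2.3092)

4.1824, -2.3092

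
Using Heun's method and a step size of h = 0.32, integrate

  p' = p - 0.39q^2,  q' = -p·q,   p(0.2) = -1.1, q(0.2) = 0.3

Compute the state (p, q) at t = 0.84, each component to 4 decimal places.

Heun on (p,q): k1 = f(t_n, state_n); k2 = f(t_n + h, state_n + h·k1); state_{n+1} = state_n + (h/2)·(k1 + k2).
0.200000: (-1.100000, 0.300000)
  k1 = (-1.135100, 0.330000)
  predictor → (-1.463232, 0.405600)
  k2 = (-1.527391, 0.593487)
  → (-1.525999, 0.447758)
0.520000: (-1.525999, 0.447758)
  k1 = (-1.604189, 0.683278)
  predictor → (-2.039339, 0.666407)
  k2 = (-2.212537, 1.359029)
  → (-2.136675, 0.774527)
(p(0.84), q(0.84)) ≈ (-2.1367, 0.7745)

-2.1367, 0.7745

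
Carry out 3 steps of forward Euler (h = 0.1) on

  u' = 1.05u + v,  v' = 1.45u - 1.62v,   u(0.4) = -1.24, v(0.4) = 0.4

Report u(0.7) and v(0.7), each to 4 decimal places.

Euler on (u,v): u_{n+1} = u_n + h·u', v_{n+1} = v_n + h·v'.
0.400000: (-1.240000, 0.400000); f=(-0.902000, -2.446000) → (-1.330200, 0.155400)
0.500000: (-1.330200, 0.155400); f=(-1.241310, -2.180538) → (-1.454331, -0.062654)
0.600000: (-1.454331, -0.062654); f=(-1.589701, -2.007281) → (-1.613301, -0.263382)
(u(0.7), v(0.7)) ≈ (-1.6133, -0.2634)

-1.6133, -0.2634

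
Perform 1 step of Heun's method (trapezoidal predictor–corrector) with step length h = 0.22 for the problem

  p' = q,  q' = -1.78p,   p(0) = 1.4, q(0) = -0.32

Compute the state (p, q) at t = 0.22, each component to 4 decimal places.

Heun on (p,q): k1 = f(t_n, state_n); k2 = f(t_n + h, state_n + h·k1); state_{n+1} = state_n + (h/2)·(k1 + k2).
0.000000: (1.400000, -0.320000)
  k1 = (-0.320000, -2.492000)
  predictor → (1.329600, -0.868240)
  k2 = (-0.868240, -2.366688)
  → (1.269294, -0.854456)
(p(0.22), q(0.22)) ≈ (1.2693, -0.8545)

1.2693, -0.8545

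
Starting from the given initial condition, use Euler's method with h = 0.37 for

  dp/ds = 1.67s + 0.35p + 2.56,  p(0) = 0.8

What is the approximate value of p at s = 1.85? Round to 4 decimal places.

10.2047

Euler: p_{n+1} = p_n + h·f(s_n, p_n).
s=0.000000, p=0.800000: f=2.840000 → p ← 0.800000 + 0.37·2.840000 = 1.850800
s=0.370000, p=1.850800: f=3.825680 → p ← 1.850800 + 0.37·3.825680 = 3.266302
s=0.740000, p=3.266302: f=4.939006 → p ← 3.266302 + 0.37·4.939006 = 5.093734
s=1.110000, p=5.093734: f=6.196507 → p ← 5.093734 + 0.37·6.196507 = 7.386441
s=1.480000, p=7.386441: f=7.616854 → p ← 7.386441 + 0.37·7.616854 = 10.204677
p(1.85) ≈ 10.2047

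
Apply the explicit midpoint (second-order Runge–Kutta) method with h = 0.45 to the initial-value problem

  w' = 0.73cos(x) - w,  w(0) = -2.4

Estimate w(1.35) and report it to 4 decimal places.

Midpoint: k1 = f(x_n, w_n); k2 = f(x_n + h/2, w_n + (h/2)·k1); w_{n+1} = w_n + h·k2.
x=0.000000, w=-2.400000:
  k1 = f(0.000000, -2.400000) = 3.130000
  k2 = f(0.225000, -1.695750) = 2.407350
  w ← -2.400000 + 0.45·2.407350 = -1.316693
x=0.450000, w=-1.316693:
  k1 = f(0.450000, -1.316693) = 1.974019
  k2 = f(0.675000, -0.872538) = 1.442454
  w ← -1.316693 + 0.45·1.442454 = -0.667588
x=0.900000, w=-0.667588:
  k1 = f(0.900000, -0.667588) = 1.121363
  k2 = f(1.125000, -0.415281) = 0.730040
  w ← -0.667588 + 0.45·0.730040 = -0.339070
w(1.35) ≈ -0.3391

-0.3391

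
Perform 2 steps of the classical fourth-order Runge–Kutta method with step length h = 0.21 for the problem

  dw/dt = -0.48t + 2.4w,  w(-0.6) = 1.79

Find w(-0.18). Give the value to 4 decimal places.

RK4: k1 = f(t_n, w_n); k2 = f(t_n + h/2, w_n + (h/2)·k1); k3 = f(t_n + h/2, w_n + (h/2)·k2); k4 = f(t_n + h, w_n + h·k3); w_{n+1} = w_n + (h/6)·(k1 + 2k2 + 2k3 + k4).
t=-0.600000, w=1.790000:
  k1 = f(-0.600000, 1.790000) = 4.584000
  k2 = f(-0.495000, 2.271320) = 5.688768
  k3 = f(-0.495000, 2.387321) = 5.967170
  k4 = f(-0.390000, 3.043106) = 7.490653
  w ← 1.790000 + (0.21/6)·(k1 + 2k2 + 2k3 + k4) = 3.028528
t=-0.390000, w=3.028528:
  k1 = f(-0.390000, 3.028528) = 7.455668
  k2 = f(-0.285000, 3.811374) = 9.284097
  k3 = f(-0.285000, 4.003359) = 9.744861
  k4 = f(-0.180000, 5.074949) = 12.266278
  w ← 3.028528 + (0.21/6)·(k1 + 2k2 + 2k3 + k4) = 5.050824
w(-0.18) ≈ 5.0508

5.0508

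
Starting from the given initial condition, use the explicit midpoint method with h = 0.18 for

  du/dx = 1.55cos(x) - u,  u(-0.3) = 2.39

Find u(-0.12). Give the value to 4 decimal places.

Midpoint: k1 = f(x_n, u_n); k2 = f(x_n + h/2, u_n + (h/2)·k1); u_{n+1} = u_n + h·k2.
x=-0.300000, u=2.390000:
  k1 = f(-0.300000, 2.390000) = -0.909228
  k2 = f(-0.210000, 2.308169) = -0.792222
  u ← 2.390000 + 0.18·(-0.792222) = 2.247400
u(-0.12) ≈ 2.2474

2.2474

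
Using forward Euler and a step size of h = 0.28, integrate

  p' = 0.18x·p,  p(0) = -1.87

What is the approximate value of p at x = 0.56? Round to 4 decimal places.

Euler: p_{n+1} = p_n + h·f(x_n, p_n).
x=0.000000, p=-1.870000: f=0.000000 → p ← -1.870000 + 0.28·0.000000 = -1.870000
x=0.280000, p=-1.870000: f=-0.094248 → p ← -1.870000 + 0.28·(-0.094248) = -1.896389
p(0.56) ≈ -1.8964

-1.8964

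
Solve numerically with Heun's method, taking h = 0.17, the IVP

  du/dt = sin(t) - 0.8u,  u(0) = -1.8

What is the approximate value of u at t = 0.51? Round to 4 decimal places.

-1.0861

Heun: k1 = f(t_n, u_n); k2 = f(t_n + h, u_n + h·k1); u_{n+1} = u_n + (h/2)·(k1 + k2).
t=0.000000, u=-1.800000:
  k1 = f(0.000000, -1.800000) = 1.440000
  k2 = f(0.170000, -1.555200) = 1.413342
  u ← -1.800000 + (0.17/2)·(1.440000 + 1.413342) = -1.557466
t=0.170000, u=-1.557466:
  k1 = f(0.170000, -1.557466) = 1.415155
  k2 = f(0.340000, -1.316890) = 1.386999
  u ← -1.557466 + (0.17/2)·(1.415155 + 1.386999) = -1.319283
t=0.340000, u=-1.319283:
  k1 = f(0.340000, -1.319283) = 1.388913
  k2 = f(0.510000, -1.083168) = 1.354711
  u ← -1.319283 + (0.17/2)·(1.388913 + 1.354711) = -1.086075
u(0.51) ≈ -1.0861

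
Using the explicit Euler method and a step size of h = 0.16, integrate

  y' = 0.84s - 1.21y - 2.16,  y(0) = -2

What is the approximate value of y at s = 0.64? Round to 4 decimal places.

Euler: y_{n+1} = y_n + h·f(s_n, y_n).
s=0.000000, y=-2.000000: f=0.260000 → y ← -2.000000 + 0.16·0.260000 = -1.958400
s=0.160000, y=-1.958400: f=0.344064 → y ← -1.958400 + 0.16·0.344064 = -1.903350
s=0.320000, y=-1.903350: f=0.411853 → y ← -1.903350 + 0.16·0.411853 = -1.837453
s=0.480000, y=-1.837453: f=0.466518 → y ← -1.837453 + 0.16·0.466518 = -1.762810
y(0.64) ≈ -1.7628

-1.7628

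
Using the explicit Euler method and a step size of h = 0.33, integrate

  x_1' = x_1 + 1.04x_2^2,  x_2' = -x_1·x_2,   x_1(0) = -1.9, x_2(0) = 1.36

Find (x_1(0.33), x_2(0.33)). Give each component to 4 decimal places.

-1.8922, 2.2127

Euler on (x_1,x_2): x_1_{n+1} = x_1_n + h·x_1', x_2_{n+1} = x_2_n + h·x_2'.
0.000000: (-1.900000, 1.360000); f=(0.023584, 2.584000) → (-1.892217, 2.212720)
(x_1(0.33), x_2(0.33)) ≈ (-1.8922, 2.2127)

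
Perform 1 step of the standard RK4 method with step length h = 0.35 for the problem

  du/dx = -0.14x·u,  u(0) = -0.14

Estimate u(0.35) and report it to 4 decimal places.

RK4: k1 = f(x_n, u_n); k2 = f(x_n + h/2, u_n + (h/2)·k1); k3 = f(x_n + h/2, u_n + (h/2)·k2); k4 = f(x_n + h, u_n + h·k3); u_{n+1} = u_n + (h/6)·(k1 + 2k2 + 2k3 + k4).
x=0.000000, u=-0.140000:
  k1 = f(0.000000, -0.140000) = 0.000000
  k2 = f(0.175000, -0.140000) = 0.003430
  k3 = f(0.175000, -0.139400) = 0.003415
  k4 = f(0.350000, -0.138805) = 0.006801
  u ← -0.140000 + (0.35/6)·(k1 + 2k2 + 2k3 + k4) = -0.138805
u(0.35) ≈ -0.1388

-0.1388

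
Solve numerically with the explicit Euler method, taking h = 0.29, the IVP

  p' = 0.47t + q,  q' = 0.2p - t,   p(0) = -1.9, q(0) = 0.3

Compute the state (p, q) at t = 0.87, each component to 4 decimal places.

-1.6392, -0.2673

Euler on (p,q): p_{n+1} = p_n + h·p', q_{n+1} = q_n + h·q'.
0.000000: (-1.900000, 0.300000); f=(0.300000, -0.380000) → (-1.813000, 0.189800)
0.290000: (-1.813000, 0.189800); f=(0.326100, -0.652600) → (-1.718431, 0.000546)
0.580000: (-1.718431, 0.000546); f=(0.273146, -0.923686) → (-1.639219, -0.267323)
(p(0.87), q(0.87)) ≈ (-1.6392, -0.2673)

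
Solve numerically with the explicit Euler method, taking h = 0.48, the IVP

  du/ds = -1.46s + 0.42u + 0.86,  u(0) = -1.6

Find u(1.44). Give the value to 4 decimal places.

Euler: u_{n+1} = u_n + h·f(s_n, u_n).
s=0.000000, u=-1.600000: f=0.188000 → u ← -1.600000 + 0.48·0.188000 = -1.509760
s=0.480000, u=-1.509760: f=-0.474899 → u ← -1.509760 + 0.48·(-0.474899) = -1.737712
s=0.960000, u=-1.737712: f=-1.271439 → u ← -1.737712 + 0.48·(-1.271439) = -2.348002
u(1.44) ≈ -2.3480

-2.3480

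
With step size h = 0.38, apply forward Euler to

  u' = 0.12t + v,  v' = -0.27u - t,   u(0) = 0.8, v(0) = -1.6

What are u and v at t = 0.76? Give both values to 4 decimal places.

-0.4299, -1.8462

Euler on (u,v): u_{n+1} = u_n + h·u', v_{n+1} = v_n + h·v'.
0.000000: (0.800000, -1.600000); f=(-1.600000, -0.216000) → (0.192000, -1.682080)
0.380000: (0.192000, -1.682080); f=(-1.636480, -0.431840) → (-0.429862, -1.846179)
(u(0.76), v(0.76)) ≈ (-0.4299, -1.8462)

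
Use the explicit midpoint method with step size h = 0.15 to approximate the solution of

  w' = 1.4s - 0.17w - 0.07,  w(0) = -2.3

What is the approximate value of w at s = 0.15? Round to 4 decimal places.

Midpoint: k1 = f(s_n, w_n); k2 = f(s_n + h/2, w_n + (h/2)·k1); w_{n+1} = w_n + h·k2.
s=0.000000, w=-2.300000:
  k1 = f(0.000000, -2.300000) = 0.321000
  k2 = f(0.075000, -2.275925) = 0.421907
  w ← -2.300000 + 0.15·0.421907 = -2.236714
w(0.15) ≈ -2.2367

-2.2367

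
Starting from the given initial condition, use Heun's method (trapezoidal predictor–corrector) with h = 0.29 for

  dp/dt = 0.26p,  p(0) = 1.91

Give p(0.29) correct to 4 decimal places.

2.0594

Heun: k1 = f(t_n, p_n); k2 = f(t_n + h, p_n + h·k1); p_{n+1} = p_n + (h/2)·(k1 + k2).
t=0.000000, p=1.910000:
  k1 = f(0.000000, 1.910000) = 0.496600
  k2 = f(0.290000, 2.054014) = 0.534044
  p ← 1.910000 + (0.29/2)·(0.496600 + 0.534044) = 2.059443
p(0.29) ≈ 2.0594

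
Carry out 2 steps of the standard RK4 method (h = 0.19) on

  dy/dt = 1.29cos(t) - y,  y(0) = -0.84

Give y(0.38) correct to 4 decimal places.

-0.1773

RK4: k1 = f(t_n, y_n); k2 = f(t_n + h/2, y_n + (h/2)·k1); k3 = f(t_n + h/2, y_n + (h/2)·k2); k4 = f(t_n + h, y_n + h·k3); y_{n+1} = y_n + (h/6)·(k1 + 2k2 + 2k3 + k4).
t=0.000000, y=-0.840000:
  k1 = f(0.000000, -0.840000) = 2.130000
  k2 = f(0.095000, -0.637650) = 1.921833
  k3 = f(0.095000, -0.657426) = 1.941609
  k4 = f(0.190000, -0.471094) = 1.737880
  y ← -0.840000 + (0.19/6)·(k1 + 2k2 + 2k3 + k4) = -0.472832
t=0.190000, y=-0.472832:
  k1 = f(0.190000, -0.472832) = 1.739618
  k2 = f(0.285000, -0.307569) = 1.545532
  k3 = f(0.285000, -0.326007) = 1.563970
  k4 = f(0.380000, -0.175678) = 1.373655
  y ← -0.472832 + (0.19/6)·(k1 + 2k2 + 2k3 + k4) = -0.177310
y(0.38) ≈ -0.1773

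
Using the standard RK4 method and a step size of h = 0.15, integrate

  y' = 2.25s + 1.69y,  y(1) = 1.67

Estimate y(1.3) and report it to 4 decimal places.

RK4: k1 = f(s_n, y_n); k2 = f(s_n + h/2, y_n + (h/2)·k1); k3 = f(s_n + h/2, y_n + (h/2)·k2); k4 = f(s_n + h, y_n + h·k3); y_{n+1} = y_n + (h/6)·(k1 + 2k2 + 2k3 + k4).
s=1.000000, y=1.670000:
  k1 = f(1.000000, 1.670000) = 5.072300
  k2 = f(1.075000, 2.050422) = 5.883964
  k3 = f(1.075000, 2.111297) = 5.986842
  k4 = f(1.150000, 2.568026) = 6.927465
  y ← 1.670000 + (0.15/6)·(k1 + 2k2 + 2k3 + k4) = 2.563534
s=1.150000, y=2.563534:
  k1 = f(1.150000, 2.563534) = 6.919873
  k2 = f(1.225000, 3.082525) = 7.965717
  k3 = f(1.225000, 3.160963) = 8.098278
  k4 = f(1.300000, 3.778276) = 9.310287
  y ← 2.563534 + (0.15/6)·(k1 + 2k2 + 2k3 + k4) = 3.772488
y(1.3) ≈ 3.7725

3.7725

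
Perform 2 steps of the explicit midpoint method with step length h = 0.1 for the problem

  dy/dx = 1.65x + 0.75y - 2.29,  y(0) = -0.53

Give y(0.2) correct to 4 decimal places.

Midpoint: k1 = f(x_n, y_n); k2 = f(x_n + h/2, y_n + (h/2)·k1); y_{n+1} = y_n + h·k2.
x=0.000000, y=-0.530000:
  k1 = f(0.000000, -0.530000) = -2.687500
  k2 = f(0.050000, -0.664375) = -2.705781
  y ← -0.530000 + 0.1·(-2.705781) = -0.800578
x=0.100000, y=-0.800578:
  k1 = f(0.100000, -0.800578) = -2.725434
  k2 = f(0.150000, -0.936850) = -2.745137
  y ← -0.800578 + 0.1·(-2.745137) = -1.075092
y(0.2) ≈ -1.0751

-1.0751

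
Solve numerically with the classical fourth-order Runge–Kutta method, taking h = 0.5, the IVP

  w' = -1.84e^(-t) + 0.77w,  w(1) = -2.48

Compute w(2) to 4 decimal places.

RK4: k1 = f(t_n, w_n); k2 = f(t_n + h/2, w_n + (h/2)·k1); k3 = f(t_n + h/2, w_n + (h/2)·k2); k4 = f(t_n + h, w_n + h·k3); w_{n+1} = w_n + (h/6)·(k1 + 2k2 + 2k3 + k4).
t=1.000000, w=-2.480000:
  k1 = f(1.000000, -2.480000) = -2.586498
  k2 = f(1.250000, -3.126625) = -2.934670
  k3 = f(1.250000, -3.213667) = -3.001693
  k4 = f(1.500000, -3.980846) = -3.475811
  w ← -2.480000 + (0.5/6)·(k1 + 2k2 + 2k3 + k4) = -3.974586
t=1.500000, w=-3.974586:
  k1 = f(1.500000, -3.974586) = -3.470991
  k2 = f(1.750000, -4.842334) = -4.048341
  k3 = f(1.750000, -4.986671) = -4.159481
  k4 = f(2.000000, -6.054327) = -4.910849
  w ← -3.974586 + (0.5/6)·(k1 + 2k2 + 2k3 + k4) = -6.041043
w(2) ≈ -6.0410

-6.0410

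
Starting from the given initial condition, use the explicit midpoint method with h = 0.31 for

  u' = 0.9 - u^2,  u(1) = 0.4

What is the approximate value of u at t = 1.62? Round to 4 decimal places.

0.7320

Midpoint: k1 = f(t_n, u_n); k2 = f(t_n + h/2, u_n + (h/2)·k1); u_{n+1} = u_n + h·k2.
t=1.000000, u=0.400000:
  k1 = f(1.000000, 0.400000) = 0.740000
  k2 = f(1.155000, 0.514700) = 0.635084
  u ← 0.400000 + 0.31·0.635084 = 0.596876
t=1.310000, u=0.596876:
  k1 = f(1.310000, 0.596876) = 0.543739
  k2 = f(1.465000, 0.681156) = 0.436027
  u ← 0.596876 + 0.31·0.436027 = 0.732044
u(1.62) ≈ 0.7320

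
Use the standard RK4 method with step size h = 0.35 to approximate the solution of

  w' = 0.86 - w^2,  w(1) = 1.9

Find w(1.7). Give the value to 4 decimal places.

1.1214

RK4: k1 = f(t_n, w_n); k2 = f(t_n + h/2, w_n + (h/2)·k1); k3 = f(t_n + h/2, w_n + (h/2)·k2); k4 = f(t_n + h, w_n + h·k3); w_{n+1} = w_n + (h/6)·(k1 + 2k2 + 2k3 + k4).
t=1.000000, w=1.900000:
  k1 = f(1.000000, 1.900000) = -2.750000
  k2 = f(1.175000, 1.418750) = -1.152852
  k3 = f(1.175000, 1.698251) = -2.024056
  k4 = f(1.350000, 1.191580) = -0.559864
  w ← 1.900000 + (0.35/6)·(k1 + 2k2 + 2k3 + k4) = 1.336285
t=1.350000, w=1.336285:
  k1 = f(1.350000, 1.336285) = -0.925659
  k2 = f(1.525000, 1.174295) = -0.518969
  k3 = f(1.525000, 1.245466) = -0.691185
  k4 = f(1.700000, 1.094371) = -0.337647
  w ← 1.336285 + (0.35/6)·(k1 + 2k2 + 2k3 + k4) = 1.121408
w(1.7) ≈ 1.1214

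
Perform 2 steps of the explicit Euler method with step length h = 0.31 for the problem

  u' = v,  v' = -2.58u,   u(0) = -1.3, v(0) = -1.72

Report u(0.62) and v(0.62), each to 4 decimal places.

Euler on (u,v): u_{n+1} = u_n + h·u', v_{n+1} = v_n + h·v'.
0.000000: (-1.300000, -1.720000); f=(-1.720000, 3.354000) → (-1.833200, -0.680260)
0.310000: (-1.833200, -0.680260); f=(-0.680260, 4.729656) → (-2.044081, 0.785933)
(u(0.62), v(0.62)) ≈ (-2.0441, 0.7859)

-2.0441, 0.7859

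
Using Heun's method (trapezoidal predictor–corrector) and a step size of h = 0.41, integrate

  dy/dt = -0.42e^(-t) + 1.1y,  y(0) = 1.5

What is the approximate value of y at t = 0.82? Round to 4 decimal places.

3.2128

Heun: k1 = f(t_n, y_n); k2 = f(t_n + h, y_n + h·k1); y_{n+1} = y_n + (h/2)·(k1 + k2).
t=0.000000, y=1.500000:
  k1 = f(0.000000, 1.500000) = 1.230000
  k2 = f(0.410000, 2.004300) = 1.925997
  y ← 1.500000 + (0.41/2)·(1.230000 + 1.925997) = 2.146979
t=0.410000, y=2.146979:
  k1 = f(0.410000, 2.146979) = 2.082944
  k2 = f(0.820000, 3.000986) = 3.116104
  y ← 2.146979 + (0.41/2)·(2.082944 + 3.116104) = 3.212784
y(0.82) ≈ 3.2128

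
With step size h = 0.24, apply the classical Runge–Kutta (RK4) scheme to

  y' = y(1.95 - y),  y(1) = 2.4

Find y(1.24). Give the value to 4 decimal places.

RK4: k1 = f(x_n, y_n); k2 = f(x_n + h/2, y_n + (h/2)·k1); k3 = f(x_n + h/2, y_n + (h/2)·k2); k4 = f(x_n + h, y_n + h·k3); y_{n+1} = y_n + (h/6)·(k1 + 2k2 + 2k3 + k4).
x=1.000000, y=2.400000:
  k1 = f(1.000000, 2.400000) = -1.080000
  k2 = f(1.120000, 2.270400) = -0.727436
  k3 = f(1.120000, 2.312708) = -0.838837
  k4 = f(1.240000, 2.198679) = -0.546766
  y ← 2.400000 + (0.24/6)·(k1 + 2k2 + 2k3 + k4) = 2.209628
y(1.24) ≈ 2.2096

2.2096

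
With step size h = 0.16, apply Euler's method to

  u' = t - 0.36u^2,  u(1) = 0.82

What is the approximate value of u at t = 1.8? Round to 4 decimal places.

1.5255

Euler: u_{n+1} = u_n + h·f(t_n, u_n).
t=1.000000, u=0.820000: f=0.757936 → u ← 0.820000 + 0.16·0.757936 = 0.941270
t=1.160000, u=0.941270: f=0.841044 → u ← 0.941270 + 0.16·0.841044 = 1.075837
t=1.320000, u=1.075837: f=0.903327 → u ← 1.075837 + 0.16·0.903327 = 1.220369
t=1.480000, u=1.220369: f=0.943852 → u ← 1.220369 + 0.16·0.943852 = 1.371385
t=1.640000, u=1.371385: f=0.962949 → u ← 1.371385 + 0.16·0.962949 = 1.525457
u(1.8) ≈ 1.5255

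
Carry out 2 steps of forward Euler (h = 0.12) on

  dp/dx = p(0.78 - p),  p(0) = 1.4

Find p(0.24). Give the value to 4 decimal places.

Euler: p_{n+1} = p_n + h·f(x_n, p_n).
x=0.000000, p=1.400000: f=-0.868000 → p ← 1.400000 + 0.12·(-0.868000) = 1.295840
x=0.120000, p=1.295840: f=-0.668446 → p ← 1.295840 + 0.12·(-0.668446) = 1.215626
p(0.24) ≈ 1.2156

1.2156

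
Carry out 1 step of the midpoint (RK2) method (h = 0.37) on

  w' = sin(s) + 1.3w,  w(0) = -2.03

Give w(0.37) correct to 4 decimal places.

Midpoint: k1 = f(s_n, w_n); k2 = f(s_n + h/2, w_n + (h/2)·k1); w_{n+1} = w_n + h·k2.
s=0.000000, w=-2.030000:
  k1 = f(0.000000, -2.030000) = -2.639000
  k2 = f(0.185000, -2.518215) = -3.089733
  w ← -2.030000 + 0.37·(-3.089733) = -3.173201
w(0.37) ≈ -3.1732

-3.1732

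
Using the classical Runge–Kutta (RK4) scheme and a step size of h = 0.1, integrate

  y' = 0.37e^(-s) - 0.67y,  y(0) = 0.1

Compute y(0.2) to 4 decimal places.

RK4: k1 = f(s_n, y_n); k2 = f(s_n + h/2, y_n + (h/2)·k1); k3 = f(s_n + h/2, y_n + (h/2)·k2); k4 = f(s_n + h, y_n + h·k3); y_{n+1} = y_n + (h/6)·(k1 + 2k2 + 2k3 + k4).
s=0.000000, y=0.100000:
  k1 = f(0.000000, 0.100000) = 0.303000
  k2 = f(0.050000, 0.115150) = 0.274804
  k3 = f(0.050000, 0.113740) = 0.275749
  k4 = f(0.100000, 0.127575) = 0.249315
  y ← 0.100000 + (0.1/6)·(k1 + 2k2 + 2k3 + k4) = 0.127557
s=0.100000, y=0.127557:
  k1 = f(0.100000, 0.127557) = 0.249327
  k2 = f(0.150000, 0.140023) = 0.224646
  k3 = f(0.150000, 0.138789) = 0.225473
  k4 = f(0.200000, 0.150104) = 0.202360
  y ← 0.127557 + (0.1/6)·(k1 + 2k2 + 2k3 + k4) = 0.150089
y(0.2) ≈ 0.1501

0.1501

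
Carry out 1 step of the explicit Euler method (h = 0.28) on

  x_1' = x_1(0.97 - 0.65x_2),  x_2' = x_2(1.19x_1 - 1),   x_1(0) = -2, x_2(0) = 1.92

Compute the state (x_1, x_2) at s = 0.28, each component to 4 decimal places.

-1.8443, 0.1029

Euler on (x_1,x_2): x_1_{n+1} = x_1_n + h·x_1', x_2_{n+1} = x_2_n + h·x_2'.
0.000000: (-2.000000, 1.920000); f=(0.556000, -6.489600) → (-1.844320, 0.102912)
(x_1(0.28), x_2(0.28)) ≈ (-1.8443, 0.1029)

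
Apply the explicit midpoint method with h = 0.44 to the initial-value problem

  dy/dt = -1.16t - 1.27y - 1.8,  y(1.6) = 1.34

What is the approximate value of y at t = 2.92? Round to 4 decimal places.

Midpoint: k1 = f(t_n, y_n); k2 = f(t_n + h/2, y_n + (h/2)·k1); y_{n+1} = y_n + h·k2.
t=1.600000, y=1.340000:
  k1 = f(1.600000, 1.340000) = -5.357800
  k2 = f(1.820000, 0.161284) = -4.116031
  y ← 1.340000 + 0.44·(-4.116031) = -0.471053
t=2.040000, y=-0.471053:
  k1 = f(2.040000, -0.471053) = -3.568162
  k2 = f(2.260000, -1.256049) = -2.826418
  y ← -0.471053 + 0.44·(-2.826418) = -1.714677
t=2.480000, y=-1.714677:
  k1 = f(2.480000, -1.714677) = -2.499160
  k2 = f(2.700000, -2.264492) = -2.056095
  y ← -1.714677 + 0.44·(-2.056095) = -2.619359
y(2.92) ≈ -2.6194

-2.6194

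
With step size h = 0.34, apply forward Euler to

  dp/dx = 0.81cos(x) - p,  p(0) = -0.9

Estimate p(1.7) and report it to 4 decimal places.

Euler: p_{n+1} = p_n + h·f(x_n, p_n).
x=0.000000, p=-0.900000: f=1.710000 → p ← -0.900000 + 0.34·1.710000 = -0.318600
x=0.340000, p=-0.318600: f=1.082231 → p ← -0.318600 + 0.34·1.082231 = 0.049359
x=0.680000, p=0.049359: f=0.580475 → p ← 0.049359 + 0.34·0.580475 = 0.246720
x=1.020000, p=0.246720: f=0.177206 → p ← 0.246720 + 0.34·0.177206 = 0.306970
x=1.360000, p=0.306970: f=-0.137487 → p ← 0.306970 + 0.34·(-0.137487) = 0.260225
p(1.7) ≈ 0.2602

0.2602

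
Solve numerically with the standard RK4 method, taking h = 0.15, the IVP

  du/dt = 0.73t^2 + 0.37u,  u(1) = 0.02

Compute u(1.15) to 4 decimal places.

0.1513

RK4: k1 = f(t_n, u_n); k2 = f(t_n + h/2, u_n + (h/2)·k1); k3 = f(t_n + h/2, u_n + (h/2)·k2); k4 = f(t_n + h, u_n + h·k3); u_{n+1} = u_n + (h/6)·(k1 + 2k2 + 2k3 + k4).
t=1.000000, u=0.020000:
  k1 = f(1.000000, 0.020000) = 0.737400
  k2 = f(1.075000, 0.075305) = 0.871469
  k3 = f(1.075000, 0.085360) = 0.875190
  k4 = f(1.150000, 0.151278) = 1.021398
  u ← 0.020000 + (0.15/6)·(k1 + 2k2 + 2k3 + k4) = 0.151303
u(1.15) ≈ 0.1513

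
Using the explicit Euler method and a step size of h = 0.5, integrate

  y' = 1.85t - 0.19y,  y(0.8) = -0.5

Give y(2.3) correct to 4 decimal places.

2.9887

Euler: y_{n+1} = y_n + h·f(t_n, y_n).
t=0.800000, y=-0.500000: f=1.575000 → y ← -0.500000 + 0.5·1.575000 = 0.287500
t=1.300000, y=0.287500: f=2.350375 → y ← 0.287500 + 0.5·2.350375 = 1.462688
t=1.800000, y=1.462688: f=3.052089 → y ← 1.462688 + 0.5·3.052089 = 2.988732
y(2.3) ≈ 2.9887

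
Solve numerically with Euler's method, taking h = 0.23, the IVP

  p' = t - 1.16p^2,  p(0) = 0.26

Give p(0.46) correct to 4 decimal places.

0.2792

Euler: p_{n+1} = p_n + h·f(t_n, p_n).
t=0.000000, p=0.260000: f=-0.078416 → p ← 0.260000 + 0.23·(-0.078416) = 0.241964
t=0.230000, p=0.241964: f=0.162086 → p ← 0.241964 + 0.23·0.162086 = 0.279244
p(0.46) ≈ 0.2792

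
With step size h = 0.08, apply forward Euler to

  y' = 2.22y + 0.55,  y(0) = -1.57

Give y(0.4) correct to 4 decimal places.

Euler: y_{n+1} = y_n + h·f(x_n, y_n).
x=0.000000, y=-1.570000: f=-2.935400 → y ← -1.570000 + 0.08·(-2.935400) = -1.804832
x=0.080000, y=-1.804832: f=-3.456727 → y ← -1.804832 + 0.08·(-3.456727) = -2.081370
x=0.160000, y=-2.081370: f=-4.070642 → y ← -2.081370 + 0.08·(-4.070642) = -2.407022
x=0.240000, y=-2.407022: f=-4.793588 → y ← -2.407022 + 0.08·(-4.793588) = -2.790509
x=0.320000, y=-2.790509: f=-5.644929 → y ← -2.790509 + 0.08·(-5.644929) = -3.242103
y(0.4) ≈ -3.2421

-3.2421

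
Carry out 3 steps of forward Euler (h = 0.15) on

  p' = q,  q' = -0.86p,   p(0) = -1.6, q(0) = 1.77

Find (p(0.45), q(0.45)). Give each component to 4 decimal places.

-0.7158, 2.2825

Euler on (p,q): p_{n+1} = p_n + h·p', q_{n+1} = q_n + h·q'.
0.000000: (-1.600000, 1.770000); f=(1.770000, 1.376000) → (-1.334500, 1.976400)
0.150000: (-1.334500, 1.976400); f=(1.976400, 1.147670) → (-1.038040, 2.148550)
0.300000: (-1.038040, 2.148550); f=(2.148550, 0.892714) → (-0.715757, 2.282458)
(p(0.45), q(0.45)) ≈ (-0.7158, 2.2825)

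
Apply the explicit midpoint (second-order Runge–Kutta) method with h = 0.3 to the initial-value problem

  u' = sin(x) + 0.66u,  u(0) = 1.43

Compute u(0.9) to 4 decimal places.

3.0387

Midpoint: k1 = f(x_n, u_n); k2 = f(x_n + h/2, u_n + (h/2)·k1); u_{n+1} = u_n + h·k2.
x=0.000000, u=1.430000:
  k1 = f(0.000000, 1.430000) = 0.943800
  k2 = f(0.150000, 1.571570) = 1.186674
  u ← 1.430000 + 0.3·1.186674 = 1.786002
x=0.300000, u=1.786002:
  k1 = f(0.300000, 1.786002) = 1.474282
  k2 = f(0.450000, 2.007145) = 1.759681
  u ← 1.786002 + 0.3·1.759681 = 2.313907
x=0.600000, u=2.313907:
  k1 = f(0.600000, 2.313907) = 2.091821
  k2 = f(0.750000, 2.627680) = 2.415907
  u ← 2.313907 + 0.3·2.415907 = 3.038679
u(0.9) ≈ 3.0387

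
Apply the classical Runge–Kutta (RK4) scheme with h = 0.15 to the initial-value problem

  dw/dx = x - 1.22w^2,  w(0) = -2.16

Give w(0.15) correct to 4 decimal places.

RK4: k1 = f(x_n, w_n); k2 = f(x_n + h/2, w_n + (h/2)·k1); k3 = f(x_n + h/2, w_n + (h/2)·k2); k4 = f(x_n + h, w_n + h·k3); w_{n+1} = w_n + (h/6)·(k1 + 2k2 + 2k3 + k4).
x=0.000000, w=-2.160000:
  k1 = f(0.000000, -2.160000) = -5.692032
  k2 = f(0.075000, -2.586902) = -8.089318
  k3 = f(0.075000, -2.766699) = -9.263640
  k4 = f(0.150000, -3.549546) = -15.221117
  w ← -2.160000 + (0.15/6)·(k1 + 2k2 + 2k3 + k4) = -3.550477
w(0.15) ≈ -3.5505

-3.5505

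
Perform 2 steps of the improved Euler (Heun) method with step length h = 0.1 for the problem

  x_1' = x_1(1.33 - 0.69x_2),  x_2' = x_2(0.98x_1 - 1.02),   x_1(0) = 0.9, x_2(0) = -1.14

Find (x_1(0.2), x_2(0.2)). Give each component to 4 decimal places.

Heun on (x_1,x_2): k1 = f(x_n, state_n); k2 = f(x_n + h, state_n + h·k1); state_{n+1} = state_n + (h/2)·(k1 + k2).
0.000000: (0.900000, -1.140000)
  k1 = (1.904940, 0.157320)
  predictor → (1.090494, -1.124268)
  k2 = (2.296302, -0.054734)
  → (1.110062, -1.134871)
0.100000: (1.110062, -1.134871)
  k1 = (2.345629, -0.077013)
  predictor → (1.344625, -1.142572)
  k2 = (2.848420, -0.340181)
  → (1.369765, -1.155730)
(x_1(0.2), x_2(0.2)) ≈ (1.3698, -1.1557)

1.3698, -1.1557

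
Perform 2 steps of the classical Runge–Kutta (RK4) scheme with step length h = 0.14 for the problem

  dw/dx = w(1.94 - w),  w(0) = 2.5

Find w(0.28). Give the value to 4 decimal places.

2.2302

RK4: k1 = f(x_n, w_n); k2 = f(x_n + h/2, w_n + (h/2)·k1); k3 = f(x_n + h/2, w_n + (h/2)·k2); k4 = f(x_n + h, w_n + h·k3); w_{n+1} = w_n + (h/6)·(k1 + 2k2 + 2k3 + k4).
x=0.000000, w=2.500000:
  k1 = f(0.000000, 2.500000) = -1.400000
  k2 = f(0.070000, 2.402000) = -1.109724
  k3 = f(0.070000, 2.422319) = -1.168331
  k4 = f(0.140000, 2.336434) = -0.926241
  w ← 2.500000 + (0.14/6)·(k1 + 2k2 + 2k3 + k4) = 2.339412
x=0.140000, w=2.339412:
  k1 = f(0.140000, 2.339412) = -0.934389
  k2 = f(0.210000, 2.274005) = -0.759528
  k3 = f(0.210000, 2.286245) = -0.791600
  k4 = f(0.280000, 2.228588) = -0.643143
  w ← 2.339412 + (0.14/6)·(k1 + 2k2 + 2k3 + k4) = 2.230217
w(0.28) ≈ 2.2302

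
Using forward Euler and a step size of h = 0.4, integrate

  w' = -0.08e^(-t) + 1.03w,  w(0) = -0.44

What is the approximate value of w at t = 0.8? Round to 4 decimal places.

Euler: w_{n+1} = w_n + h·f(t_n, w_n).
t=0.000000, w=-0.440000: f=-0.533200 → w ← -0.440000 + 0.4·(-0.533200) = -0.653280
t=0.400000, w=-0.653280: f=-0.726504 → w ← -0.653280 + 0.4·(-0.726504) = -0.943882
w(0.8) ≈ -0.9439

-0.9439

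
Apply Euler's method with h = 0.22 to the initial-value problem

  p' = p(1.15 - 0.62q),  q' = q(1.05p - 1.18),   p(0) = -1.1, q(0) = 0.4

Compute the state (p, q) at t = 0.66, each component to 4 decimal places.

Euler on (p,q): p_{n+1} = p_n + h·p', q_{n+1} = q_n + h·q'.
0.000000: (-1.100000, 0.400000); f=(-0.992200, -0.934000) → (-1.318284, 0.194520)
0.220000: (-1.318284, 0.194520); f=(-1.357038, -0.498788) → (-1.616832, 0.084787)
0.440000: (-1.616832, 0.084787); f=(-1.774364, -0.243988) → (-2.007193, 0.031109)
(p(0.66), q(0.66)) ≈ (-2.0072, 0.0311)

-2.0072, 0.0311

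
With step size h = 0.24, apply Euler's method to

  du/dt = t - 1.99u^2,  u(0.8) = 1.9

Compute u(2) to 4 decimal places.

Euler: u_{n+1} = u_n + h·f(t_n, u_n).
t=0.800000, u=1.900000: f=-6.383900 → u ← 1.900000 + 0.24·(-6.383900) = 0.367864
t=1.040000, u=0.367864: f=0.770705 → u ← 0.367864 + 0.24·0.770705 = 0.552833
t=1.280000, u=0.552833: f=0.671807 → u ← 0.552833 + 0.24·0.671807 = 0.714067
t=1.520000, u=0.714067: f=0.505316 → u ← 0.714067 + 0.24·0.505316 = 0.835343
t=1.760000, u=0.835343: f=0.371383 → u ← 0.835343 + 0.24·0.371383 = 0.924475
u(2) ≈ 0.9245

0.9245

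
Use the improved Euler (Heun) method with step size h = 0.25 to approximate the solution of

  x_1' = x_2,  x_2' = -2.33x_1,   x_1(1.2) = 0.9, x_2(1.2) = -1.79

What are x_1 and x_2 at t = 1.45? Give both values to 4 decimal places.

Heun on (x_1,x_2): k1 = f(t_n, state_n); k2 = f(t_n + h, state_n + h·k1); state_{n+1} = state_n + (h/2)·(k1 + k2).
1.200000: (0.900000, -1.790000)
  k1 = (-1.790000, -2.097000)
  predictor → (0.452500, -2.314250)
  k2 = (-2.314250, -1.054325)
  → (0.386969, -2.183916)
(x_1(1.45), x_2(1.45)) ≈ (0.3870, -2.1839)

0.3870, -2.1839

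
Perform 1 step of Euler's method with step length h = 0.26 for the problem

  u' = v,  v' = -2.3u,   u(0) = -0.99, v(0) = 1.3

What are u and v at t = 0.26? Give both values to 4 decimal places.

Euler on (u,v): u_{n+1} = u_n + h·u', v_{n+1} = v_n + h·v'.
0.000000: (-0.990000, 1.300000); f=(1.300000, 2.277000) → (-0.652000, 1.892020)
(u(0.26), v(0.26)) ≈ (-0.6520, 1.8920)

-0.6520, 1.8920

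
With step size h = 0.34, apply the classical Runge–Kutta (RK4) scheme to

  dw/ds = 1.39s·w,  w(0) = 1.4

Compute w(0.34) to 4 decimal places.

1.5171

RK4: k1 = f(s_n, w_n); k2 = f(s_n + h/2, w_n + (h/2)·k1); k3 = f(s_n + h/2, w_n + (h/2)·k2); k4 = f(s_n + h, w_n + h·k3); w_{n+1} = w_n + (h/6)·(k1 + 2k2 + 2k3 + k4).
s=0.000000, w=1.400000:
  k1 = f(0.000000, 1.400000) = 0.000000
  k2 = f(0.170000, 1.400000) = 0.330820
  k3 = f(0.170000, 1.456239) = 0.344109
  k4 = f(0.340000, 1.516997) = 0.716933
  w ← 1.400000 + (0.34/6)·(k1 + 2k2 + 2k3 + k4) = 1.517118
w(0.34) ≈ 1.5171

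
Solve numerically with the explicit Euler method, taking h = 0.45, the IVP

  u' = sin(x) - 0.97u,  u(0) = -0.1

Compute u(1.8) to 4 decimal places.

Euler: u_{n+1} = u_n + h·f(x_n, u_n).
x=0.000000, u=-0.100000: f=0.097000 → u ← -0.100000 + 0.45·0.097000 = -0.056350
x=0.450000, u=-0.056350: f=0.489625 → u ← -0.056350 + 0.45·0.489625 = 0.163981
x=0.900000, u=0.163981: f=0.624265 → u ← 0.163981 + 0.45·0.624265 = 0.444901
x=1.350000, u=0.444901: f=0.544170 → u ← 0.444901 + 0.45·0.544170 = 0.689777
u(1.8) ≈ 0.6898

0.6898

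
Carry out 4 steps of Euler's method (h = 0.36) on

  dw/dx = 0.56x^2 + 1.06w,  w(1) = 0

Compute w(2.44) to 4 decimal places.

Euler: w_{n+1} = w_n + h·f(x_n, w_n).
x=1.000000, w=0.000000: f=0.560000 → w ← 0.000000 + 0.36·0.560000 = 0.201600
x=1.360000, w=0.201600: f=1.249472 → w ← 0.201600 + 0.36·1.249472 = 0.651410
x=1.720000, w=0.651410: f=2.347199 → w ← 0.651410 + 0.36·2.347199 = 1.496401
x=2.080000, w=1.496401: f=4.008969 → w ← 1.496401 + 0.36·4.008969 = 2.939630
w(2.44) ≈ 2.9396

2.9396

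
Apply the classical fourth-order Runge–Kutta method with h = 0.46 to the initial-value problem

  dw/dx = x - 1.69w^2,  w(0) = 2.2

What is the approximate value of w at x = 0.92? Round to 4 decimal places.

0.3654

RK4: k1 = f(x_n, w_n); k2 = f(x_n + h/2, w_n + (h/2)·k1); k3 = f(x_n + h/2, w_n + (h/2)·k2); k4 = f(x_n + h, w_n + h·k3); w_{n+1} = w_n + (h/6)·(k1 + 2k2 + 2k3 + k4).
x=0.000000, w=2.200000:
  k1 = f(0.000000, 2.200000) = -8.179600
  k2 = f(0.230000, 0.318692) = 0.058356
  k3 = f(0.230000, 2.213422) = -8.049709
  k4 = f(0.460000, -1.502866) = -3.357046
  w ← 2.200000 + (0.46/6)·(k1 + 2k2 + 2k3 + k4) = 0.090183
x=0.460000, w=0.090183:
  k1 = f(0.460000, 0.090183) = 0.446255
  k2 = f(0.690000, 0.192822) = 0.627165
  k3 = f(0.690000, 0.234431) = 0.597121
  k4 = f(0.920000, 0.364859) = 0.695024
  w ← 0.090183 + (0.46/6)·(k1 + 2k2 + 2k3 + k4) = 0.365405
w(0.92) ≈ 0.3654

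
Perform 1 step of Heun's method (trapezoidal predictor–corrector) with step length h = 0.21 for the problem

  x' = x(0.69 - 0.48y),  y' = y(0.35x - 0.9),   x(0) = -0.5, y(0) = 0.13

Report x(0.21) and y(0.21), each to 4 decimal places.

Heun on (x,y): k1 = f(t_n, state_n); k2 = f(t_n + h, state_n + h·k1); state_{n+1} = state_n + (h/2)·(k1 + k2).
0.000000: (-0.500000, 0.130000)
  k1 = (-0.313800, -0.139750)
  predictor → (-0.565898, 0.100653)
  k2 = (-0.363129, -0.110523)
  → (-0.571078, 0.103721)
(x(0.21), y(0.21)) ≈ (-0.5711, 0.1037)

-0.5711, 0.1037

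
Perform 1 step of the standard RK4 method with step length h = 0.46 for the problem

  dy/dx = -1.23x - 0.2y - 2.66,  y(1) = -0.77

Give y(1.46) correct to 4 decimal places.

RK4: k1 = f(x_n, y_n); k2 = f(x_n + h/2, y_n + (h/2)·k1); k3 = f(x_n + h/2, y_n + (h/2)·k2); k4 = f(x_n + h, y_n + h·k3); y_{n+1} = y_n + (h/6)·(k1 + 2k2 + 2k3 + k4).
x=1.000000, y=-0.770000:
  k1 = f(1.000000, -0.770000) = -3.736000
  k2 = f(1.230000, -1.629280) = -3.847044
  k3 = f(1.230000, -1.654820) = -3.841936
  k4 = f(1.460000, -2.537291) = -3.948342
  y ← -0.770000 + (0.46/6)·(k1 + 2k2 + 2k3 + k4) = -2.538110
y(1.46) ≈ -2.5381

-2.5381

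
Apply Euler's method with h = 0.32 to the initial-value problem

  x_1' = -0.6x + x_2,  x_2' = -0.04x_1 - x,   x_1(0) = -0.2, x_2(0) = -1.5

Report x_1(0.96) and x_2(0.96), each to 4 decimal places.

Euler on (x_1,x_2): x_1_{n+1} = x_1_n + h·x_1', x_2_{n+1} = x_2_n + h·x_2'.
0.000000: (-0.200000, -1.500000); f=(-1.500000, 0.008000) → (-0.680000, -1.497440)
0.320000: (-0.680000, -1.497440); f=(-1.689440, -0.292800) → (-1.220621, -1.591136)
0.640000: (-1.220621, -1.591136); f=(-1.975136, -0.591175) → (-1.852664, -1.780312)
(x_1(0.96), x_2(0.96)) ≈ (-1.8527, -1.7803)

-1.8527, -1.7803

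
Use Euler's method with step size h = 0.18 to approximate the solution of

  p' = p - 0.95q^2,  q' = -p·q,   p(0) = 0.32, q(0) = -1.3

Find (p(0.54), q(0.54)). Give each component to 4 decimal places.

-0.4280, -1.2386

Euler on (p,q): p_{n+1} = p_n + h·p', q_{n+1} = q_n + h·q'.
0.000000: (0.320000, -1.300000); f=(-1.285500, 0.416000) → (0.088610, -1.225120)
0.180000: (0.088610, -1.225120); f=(-1.337263, 0.108558) → (-0.152097, -1.205580)
0.360000: (-0.152097, -1.205580); f=(-1.532848, -0.183365) → (-0.428010, -1.238585)
(p(0.54), q(0.54)) ≈ (-0.4280, -1.2386)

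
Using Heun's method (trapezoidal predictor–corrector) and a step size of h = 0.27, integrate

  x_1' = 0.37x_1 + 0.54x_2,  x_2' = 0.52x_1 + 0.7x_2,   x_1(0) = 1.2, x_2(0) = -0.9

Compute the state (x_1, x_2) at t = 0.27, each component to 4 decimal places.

1.1880, -0.9026

Heun on (x_1,x_2): k1 = f(t_n, state_n); k2 = f(t_n + h, state_n + h·k1); state_{n+1} = state_n + (h/2)·(k1 + k2).
0.000000: (1.200000, -0.900000)
  k1 = (-0.042000, -0.006000)
  predictor → (1.188660, -0.901620)
  k2 = (-0.047071, -0.013031)
  → (1.187975, -0.902569)
(x_1(0.27), x_2(0.27)) ≈ (1.1880, -0.9026)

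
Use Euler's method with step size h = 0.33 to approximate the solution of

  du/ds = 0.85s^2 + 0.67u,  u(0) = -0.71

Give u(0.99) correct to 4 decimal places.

-1.1333

Euler: u_{n+1} = u_n + h·f(s_n, u_n).
s=0.000000, u=-0.710000: f=-0.475700 → u ← -0.710000 + 0.33·(-0.475700) = -0.866981
s=0.330000, u=-0.866981: f=-0.488312 → u ← -0.866981 + 0.33·(-0.488312) = -1.028124
s=0.660000, u=-1.028124: f=-0.318583 → u ← -1.028124 + 0.33·(-0.318583) = -1.133256
u(0.99) ≈ -1.1333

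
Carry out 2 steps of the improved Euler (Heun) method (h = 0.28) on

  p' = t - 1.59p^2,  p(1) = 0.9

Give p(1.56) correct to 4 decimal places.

0.9324

Heun: k1 = f(t_n, p_n); k2 = f(t_n + h, p_n + h·k1); p_{n+1} = p_n + (h/2)·(k1 + k2).
t=1.000000, p=0.900000:
  k1 = f(1.000000, 0.900000) = -0.287900
  k2 = f(1.280000, 0.819388) = 0.212479
  p ← 0.900000 + (0.28/2)·(-0.287900 + 0.212479) = 0.889441
t=1.280000, p=0.889441:
  k1 = f(1.280000, 0.889441) = 0.022142
  k2 = f(1.560000, 0.895641) = 0.284545
  p ← 0.889441 + (0.28/2)·(0.022142 + 0.284545) = 0.932377
p(1.56) ≈ 0.9324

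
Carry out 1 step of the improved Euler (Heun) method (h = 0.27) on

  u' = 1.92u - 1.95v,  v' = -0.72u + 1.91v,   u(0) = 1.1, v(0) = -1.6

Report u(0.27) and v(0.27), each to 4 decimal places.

3.1523, -3.0442

Heun on (u,v): k1 = f(s_n, state_n); k2 = f(s_n + h, state_n + h·k1); state_{n+1} = state_n + (h/2)·(k1 + k2).
0.000000: (1.100000, -1.600000)
  k1 = (5.232000, -3.848000)
  predictor → (2.512640, -2.638960)
  k2 = (9.970241, -6.849514)
  → (3.152303, -3.044164)
(u(0.27), v(0.27)) ≈ (3.1523, -3.0442)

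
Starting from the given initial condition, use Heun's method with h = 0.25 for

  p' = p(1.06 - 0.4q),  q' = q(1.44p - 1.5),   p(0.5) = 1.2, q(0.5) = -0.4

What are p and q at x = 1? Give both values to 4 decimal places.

2.2153, -0.6052

Heun on (p,q): k1 = f(x_n, state_n); k2 = f(x_n + h, state_n + h·k1); state_{n+1} = state_n + (h/2)·(k1 + k2).
0.500000: (1.200000, -0.400000)
  k1 = (1.464000, -0.091200)
  predictor → (1.566000, -0.422800)
  k2 = (1.924802, -0.319231)
  → (1.623600, -0.451304)
0.750000: (1.623600, -0.451304)
  k1 = (2.014111, -0.378186)
  predictor → (2.127128, -0.545850)
  k2 = (2.719193, -0.853199)
  → (2.215263, -0.605227)
(p(1), q(1)) ≈ (2.2153, -0.6052)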